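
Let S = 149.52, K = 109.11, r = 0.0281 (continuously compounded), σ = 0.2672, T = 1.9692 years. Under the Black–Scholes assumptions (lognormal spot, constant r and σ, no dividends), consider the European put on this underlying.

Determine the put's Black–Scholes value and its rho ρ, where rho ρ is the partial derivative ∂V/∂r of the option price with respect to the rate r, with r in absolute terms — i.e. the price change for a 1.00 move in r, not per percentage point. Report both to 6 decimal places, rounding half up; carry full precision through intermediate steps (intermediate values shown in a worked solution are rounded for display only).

σ√T = 0.2672·√1.9692 = 0.374957
d₁ = (ln(S/K) + (r+σ²/2)T) / (σ√T) = (ln(149.52/109.11) + (0.0281+0.2672²/2)·1.9692) / 0.374957 = (0.315074 + 0.125631) / 0.374957 = 1.175347
d₂ = d₁ − σ√T = 1.175347 − 0.374957 = 0.800390
e^{−rT} = e^{−0.0281·1.9692} = 0.946169
N(−d₁) = 0.119928,  N(−d₂) = 0.211742
Put price V = K·e^{−rT}·N(−d₂) − S·N(−d₁) = 21.859536 − 17.931629 = 3.927907
ρ = −K·T·e^{−rT}·N(−d₂) = -43.045799

price = 3.927907
ρ = -43.045799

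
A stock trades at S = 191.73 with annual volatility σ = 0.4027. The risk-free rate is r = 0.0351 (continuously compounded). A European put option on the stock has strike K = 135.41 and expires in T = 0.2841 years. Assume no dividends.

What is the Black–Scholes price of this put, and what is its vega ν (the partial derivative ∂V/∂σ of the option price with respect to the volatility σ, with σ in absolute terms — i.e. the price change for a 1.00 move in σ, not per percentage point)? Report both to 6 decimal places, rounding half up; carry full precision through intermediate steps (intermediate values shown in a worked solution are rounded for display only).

σ√T = 0.4027·√0.2841 = 0.214643
d₁ = (ln(S/K) + (r+σ²/2)T) / (σ√T) = (ln(191.73/135.41) + (0.0351+0.4027²/2)·0.2841) / 0.214643 = (0.347781 + 0.033008) / 0.214643 = 1.774054
d₂ = d₁ − σ√T = 1.774054 − 0.214643 = 1.559411
e^{−rT} = e^{−0.0351·0.2841} = 0.990078
N(−d₁) = 0.038027,  N(−d₂) = 0.059450
Put price V = K·e^{−rT}·N(−d₂) − S·N(−d₁) = 7.970197 − 7.290940 = 0.679257
φ(d₁) = (1/√(2π))·e^{−d₁²/2} = 0.082697
ν = S·φ(d₁)·√T = 8.451142

price = 0.679257
ν = 8.451142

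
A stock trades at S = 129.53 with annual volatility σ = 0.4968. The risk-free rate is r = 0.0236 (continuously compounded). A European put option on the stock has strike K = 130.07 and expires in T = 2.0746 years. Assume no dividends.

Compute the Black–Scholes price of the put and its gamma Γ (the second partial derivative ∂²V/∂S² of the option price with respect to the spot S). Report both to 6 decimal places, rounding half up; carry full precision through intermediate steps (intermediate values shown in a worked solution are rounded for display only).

price = 32.638765
Γ = 0.003940

σ√T = 0.4968·√2.0746 = 0.715564
d₁ = (ln(S/K) + (r+σ²/2)T) / (σ√T) = (ln(129.53/130.07) + (0.0236+0.4968²/2)·2.0746) / 0.715564 = (-0.004160 + 0.304977) / 0.715564 = 0.420391
d₂ = d₁ − σ√T = 0.420391 − 0.715564 = -0.295174
e^{−rT} = e^{−0.0236·2.0746} = 0.952219
N(−d₁) = 0.337100,  N(−d₂) = 0.616069
Put price V = K·e^{−rT}·N(−d₂) − S·N(−d₁) = 76.303337 − 43.664572 = 32.638765
φ(d₁) = (1/√(2π))·e^{−d₁²/2} = 0.365203
Γ = φ(d₁) / (S·σ·√T) = 0.003940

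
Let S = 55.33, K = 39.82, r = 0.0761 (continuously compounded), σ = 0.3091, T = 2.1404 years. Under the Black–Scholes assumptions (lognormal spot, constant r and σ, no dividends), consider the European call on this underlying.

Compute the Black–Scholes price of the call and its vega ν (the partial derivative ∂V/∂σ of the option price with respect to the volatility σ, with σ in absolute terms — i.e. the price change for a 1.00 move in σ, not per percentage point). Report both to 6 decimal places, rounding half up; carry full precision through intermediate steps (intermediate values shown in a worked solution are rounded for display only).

σ√T = 0.3091·√2.1404 = 0.452217
d₁ = (ln(S/K) + (r+σ²/2)T) / (σ√T) = (ln(55.33/39.82) + (0.0761+0.3091²/2)·2.1404) / 0.452217 = (0.328946 + 0.265134) / 0.452217 = 1.313708
d₂ = d₁ − σ√T = 1.313708 − 0.452217 = 0.861491
e^{−rT} = e^{−0.0761·2.1404} = 0.849689
N(d₁) = 0.905528,  N(d₂) = 0.805516
Call price V = S·N(d₁) − K·e^{−rT}·N(d₂) = 50.102846 − 27.254341 = 22.848505
φ(d₁) = (1/√(2π))·e^{−d₁²/2} = 0.168326
ν = S·φ(d₁)·√T = 13.625723

price = 22.848505
ν = 13.625723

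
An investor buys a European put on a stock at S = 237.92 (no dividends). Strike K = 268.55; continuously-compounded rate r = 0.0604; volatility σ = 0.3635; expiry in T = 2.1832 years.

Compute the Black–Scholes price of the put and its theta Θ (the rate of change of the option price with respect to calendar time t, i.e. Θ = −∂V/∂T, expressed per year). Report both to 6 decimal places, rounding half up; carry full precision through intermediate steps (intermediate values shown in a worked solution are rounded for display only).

price = 48.839666
Θ = -2.695798

σ√T = 0.3635·√2.1832 = 0.537095
d₁ = (ln(S/K) + (r+σ²/2)T) / (σ√T) = (ln(237.92/268.55) + (0.0604+0.3635²/2)·2.1832) / 0.537095 = (-0.121103 + 0.276101) / 0.537095 = 0.288586
d₂ = d₁ − σ√T = 0.288586 − 0.537095 = -0.248509
e^{−rT} = e^{−0.0604·2.1832} = 0.876459
N(−d₁) = 0.386449,  N(−d₂) = 0.598130
Put price V = K·e^{−rT}·N(−d₂) − S·N(−d₁) = 140.783622 − 91.943956 = 48.839666
φ(d₁) = (1/√(2π))·e^{−d₁²/2} = 0.382671
Θ = −S·φ(d₁)·σ/(2√T) + r·K·e^{−rT}·N(−d₂) = −11.199128 + 8.503331 = -2.695798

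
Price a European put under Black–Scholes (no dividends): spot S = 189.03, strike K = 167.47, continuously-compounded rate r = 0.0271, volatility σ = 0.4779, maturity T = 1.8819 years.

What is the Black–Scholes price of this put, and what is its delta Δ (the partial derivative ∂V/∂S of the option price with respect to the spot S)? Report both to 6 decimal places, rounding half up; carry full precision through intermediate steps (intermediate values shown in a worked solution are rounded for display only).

price = 31.259326
Δ = -0.277492

σ√T = 0.4779·√1.8819 = 0.655595
d₁ = (ln(S/K) + (r+σ²/2)T) / (σ√T) = (ln(189.03/167.47) + (0.0271+0.4779²/2)·1.8819) / 0.655595 = (0.121102 + 0.265902) / 0.655595 = 0.590309
d₂ = d₁ − σ√T = 0.590309 − 0.655595 = -0.065286
e^{−rT} = e^{−0.0271·1.8819} = 0.950279
N(−d₁) = 0.277492,  N(−d₂) = 0.526027
Put price V = K·e^{−rT}·N(−d₂) − S·N(−d₁) = 83.713618 − 52.454292 = 31.259326
Δ = −N(−d₁) = -0.277492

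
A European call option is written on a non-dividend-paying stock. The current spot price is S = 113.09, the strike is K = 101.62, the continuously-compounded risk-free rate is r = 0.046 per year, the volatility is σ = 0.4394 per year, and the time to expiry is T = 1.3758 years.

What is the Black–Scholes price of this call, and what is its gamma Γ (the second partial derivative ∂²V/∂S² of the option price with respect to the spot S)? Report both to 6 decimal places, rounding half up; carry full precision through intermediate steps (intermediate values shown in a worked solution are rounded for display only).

σ√T = 0.4394·√1.3758 = 0.515392
d₁ = (ln(S/K) + (r+σ²/2)T) / (σ√T) = (ln(113.09/101.62) + (0.046+0.4394²/2)·1.3758) / 0.515392 = (0.106944 + 0.196101) / 0.515392 = 0.587989
d₂ = d₁ − σ√T = 0.587989 − 0.515392 = 0.072597
e^{−rT} = e^{−0.046·1.3758} = 0.938674
N(d₁) = 0.721730,  N(d₂) = 0.528937
Call price V = S·N(d₁) − K·e^{−rT}·N(d₂) = 81.620466 − 50.454243 = 31.166222
φ(d₁) = (1/√(2π))·e^{−d₁²/2} = 0.335610
Γ = φ(d₁) / (S·σ·√T) = 0.005758

price = 31.166222
Γ = 0.005758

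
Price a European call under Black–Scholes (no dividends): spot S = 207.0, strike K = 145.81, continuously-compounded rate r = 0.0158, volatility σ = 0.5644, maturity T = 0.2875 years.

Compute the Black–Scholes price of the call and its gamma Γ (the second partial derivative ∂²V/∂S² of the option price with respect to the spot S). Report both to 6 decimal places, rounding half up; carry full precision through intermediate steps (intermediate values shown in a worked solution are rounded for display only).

σ√T = 0.5644·√0.2875 = 0.302626
d₁ = (ln(S/K) + (r+σ²/2)T) / (σ√T) = (ln(207.0/145.81) + (0.0158+0.5644²/2)·0.2875) / 0.302626 = (0.350414 + 0.050334) / 0.302626 = 1.324236
d₂ = d₁ − σ√T = 1.324236 − 0.302626 = 1.021611
e^{−rT} = e^{−0.0158·0.2875} = 0.995468
N(d₁) = 0.907288,  N(d₂) = 0.846517
Call price V = S·N(d₁) − K·e^{−rT}·N(d₂) = 187.808559 − 122.871286 = 64.937272
φ(d₁) = (1/√(2π))·e^{−d₁²/2} = 0.166005
Γ = φ(d₁) / (S·σ·√T) = 0.002650

price = 64.937272
Γ = 0.002650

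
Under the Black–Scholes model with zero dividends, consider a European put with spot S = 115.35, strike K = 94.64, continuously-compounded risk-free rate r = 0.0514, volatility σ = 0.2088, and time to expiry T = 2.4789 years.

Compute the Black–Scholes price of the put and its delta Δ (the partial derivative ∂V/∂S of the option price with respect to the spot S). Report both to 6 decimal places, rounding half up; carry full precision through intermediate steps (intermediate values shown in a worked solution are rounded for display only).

price = 2.715751
Δ = -0.124268

σ√T = 0.2088·√2.4789 = 0.328746
d₁ = (ln(S/K) + (r+σ²/2)T) / (σ√T) = (ln(115.35/94.64) + (0.0514+0.2088²/2)·2.4789) / 0.328746 = (0.197891 + 0.181452) / 0.328746 = 1.153911
d₂ = d₁ − σ√T = 1.153911 − 0.328746 = 0.825165
e^{−rT} = e^{−0.0514·2.4789} = 0.880368
N(−d₁) = 0.124268,  N(−d₂) = 0.204639
Put price V = K·e^{−rT}·N(−d₂) − S·N(−d₁) = 17.050113 − 14.334362 = 2.715751
Δ = −N(−d₁) = -0.124268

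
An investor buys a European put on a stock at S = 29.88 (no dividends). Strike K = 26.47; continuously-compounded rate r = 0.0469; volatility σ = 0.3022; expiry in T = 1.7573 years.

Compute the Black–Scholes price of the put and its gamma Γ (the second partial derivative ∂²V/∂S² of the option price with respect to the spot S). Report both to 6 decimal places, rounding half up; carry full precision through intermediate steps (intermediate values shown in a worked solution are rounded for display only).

σ√T = 0.3022·√1.7573 = 0.400606
d₁ = (ln(S/K) + (r+σ²/2)T) / (σ√T) = (ln(29.88/26.47) + (0.0469+0.3022²/2)·1.7573) / 0.400606 = (0.121177 + 0.162660) / 0.400606 = 0.708520
d₂ = d₁ − σ√T = 0.708520 − 0.400606 = 0.307914
e^{−rT} = e^{−0.0469·1.7573} = 0.920888
N(−d₁) = 0.239311,  N(−d₂) = 0.379074
Put price V = K·e^{−rT}·N(−d₂) − S·N(−d₁) = 9.240265 − 7.150620 = 2.089646
φ(d₁) = (1/√(2π))·e^{−d₁²/2} = 0.310386
Γ = φ(d₁) / (S·σ·√T) = 0.025930

price = 2.089646
Γ = 0.025930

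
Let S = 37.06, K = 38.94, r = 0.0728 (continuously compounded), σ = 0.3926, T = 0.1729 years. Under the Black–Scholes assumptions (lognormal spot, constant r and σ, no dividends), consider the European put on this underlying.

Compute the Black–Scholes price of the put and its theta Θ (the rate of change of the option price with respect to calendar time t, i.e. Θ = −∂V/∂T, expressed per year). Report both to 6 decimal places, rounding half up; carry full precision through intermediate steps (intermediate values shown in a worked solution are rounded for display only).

price = 3.215007
Θ = -5.169430

σ√T = 0.3926·√0.1729 = 0.163248
d₁ = (ln(S/K) + (r+σ²/2)T) / (σ√T) = (ln(37.06/38.94) + (0.0728+0.3926²/2)·0.1729) / 0.163248 = (-0.049484 + 0.025912) / 0.163248 = -0.144392
d₂ = d₁ − σ√T = -0.144392 − 0.163248 = -0.307640
e^{−rT} = e^{−0.0728·0.1729} = 0.987492
N(−d₁) = 0.557405,  N(−d₂) = 0.620822
Put price V = K·e^{−rT}·N(−d₂) − S·N(−d₁) = 23.872419 − 20.657413 = 3.215007
φ(d₁) = (1/√(2π))·e^{−d₁²/2} = 0.394805
Θ = −S·φ(d₁)·σ/(2√T) + r·K·e^{−rT}·N(−d₂) = −6.907342 + 1.737912 = -5.169430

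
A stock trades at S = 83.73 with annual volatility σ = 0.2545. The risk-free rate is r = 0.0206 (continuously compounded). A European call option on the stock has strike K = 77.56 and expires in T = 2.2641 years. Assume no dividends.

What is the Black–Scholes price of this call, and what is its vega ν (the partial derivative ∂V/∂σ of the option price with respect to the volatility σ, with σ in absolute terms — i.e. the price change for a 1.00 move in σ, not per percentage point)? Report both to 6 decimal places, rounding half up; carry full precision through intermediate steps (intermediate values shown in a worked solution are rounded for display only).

price = 17.435304
ν = 44.061408

σ√T = 0.2545·√2.2641 = 0.382944
d₁ = (ln(S/K) + (r+σ²/2)T) / (σ√T) = (ln(83.73/77.56) + (0.0206+0.2545²/2)·2.2641) / 0.382944 = (0.076546 + 0.119964) / 0.382944 = 0.513153
d₂ = d₁ − σ√T = 0.513153 − 0.382944 = 0.130209
e^{−rT} = e^{−0.0206·2.2641} = 0.954430
N(d₁) = 0.696078,  N(d₂) = 0.551799
Call price V = S·N(d₁) − K·e^{−rT}·N(d₂) = 58.282608 − 40.847303 = 17.435304
φ(d₁) = (1/√(2π))·e^{−d₁²/2} = 0.349727
ν = S·φ(d₁)·√T = 44.061408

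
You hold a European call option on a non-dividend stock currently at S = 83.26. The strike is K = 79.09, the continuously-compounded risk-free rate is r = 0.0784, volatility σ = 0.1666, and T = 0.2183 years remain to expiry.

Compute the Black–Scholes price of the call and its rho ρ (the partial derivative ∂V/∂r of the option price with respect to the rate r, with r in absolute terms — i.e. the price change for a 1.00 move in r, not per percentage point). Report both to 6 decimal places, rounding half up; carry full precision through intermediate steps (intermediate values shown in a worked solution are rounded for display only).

price = 6.164188
ρ = 13.575169

σ√T = 0.1666·√0.2183 = 0.077840
d₁ = (ln(S/K) + (r+σ²/2)T) / (σ√T) = (ln(83.26/79.09) + (0.0784+0.1666²/2)·0.2183) / 0.077840 = (0.051382 + 0.020144) / 0.077840 = 0.918887
d₂ = d₁ − σ√T = 0.918887 − 0.077840 = 0.841048
e^{−rT} = e^{−0.0784·0.2183} = 0.983031
N(d₁) = 0.820923,  N(d₂) = 0.799839
Call price V = S·N(d₁) − K·e^{−rT}·N(d₂) = 68.350029 − 62.185842 = 6.164188
ρ = K·T·e^{−rT}·N(d₂) = 13.575169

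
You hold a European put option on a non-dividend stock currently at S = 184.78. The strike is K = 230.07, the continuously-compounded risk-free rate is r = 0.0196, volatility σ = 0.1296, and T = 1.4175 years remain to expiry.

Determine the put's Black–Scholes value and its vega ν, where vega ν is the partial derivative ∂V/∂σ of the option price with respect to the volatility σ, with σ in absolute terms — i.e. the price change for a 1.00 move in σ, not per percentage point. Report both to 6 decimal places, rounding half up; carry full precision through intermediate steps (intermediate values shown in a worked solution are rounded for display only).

σ√T = 0.1296·√1.4175 = 0.154300
d₁ = (ln(S/K) + (r+σ²/2)T) / (σ√T) = (ln(184.78/230.07) + (0.0196+0.1296²/2)·1.4175) / 0.154300 = (-0.219218 + 0.039687) / 0.154300 = -1.163514
d₂ = d₁ − σ√T = -1.163514 − 0.154300 = -1.317814
e^{−rT} = e^{−0.0196·1.4175} = 0.972599
N(−d₁) = 0.877689,  N(−d₂) = 0.906217
Put price V = K·e^{−rT}·N(−d₂) − S·N(−d₁) = 202.780505 − 162.179450 = 40.601055
φ(d₁) = (1/√(2π))·e^{−d₁²/2} = 0.202742
ν = S·φ(d₁)·√T = 44.602629

price = 40.601055
ν = 44.602629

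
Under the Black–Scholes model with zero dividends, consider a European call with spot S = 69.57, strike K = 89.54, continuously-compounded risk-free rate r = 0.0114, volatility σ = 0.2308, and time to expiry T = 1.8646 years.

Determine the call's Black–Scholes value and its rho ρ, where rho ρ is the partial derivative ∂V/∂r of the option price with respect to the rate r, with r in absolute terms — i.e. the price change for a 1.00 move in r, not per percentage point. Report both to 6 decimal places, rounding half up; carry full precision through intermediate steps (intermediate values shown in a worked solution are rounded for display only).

σ√T = 0.2308·√1.8646 = 0.315158
d₁ = (ln(S/K) + (r+σ²/2)T) / (σ√T) = (ln(69.57/89.54) + (0.0114+0.2308²/2)·1.8646) / 0.315158 = (-0.252352 + 0.070919) / 0.315158 = -0.575689
d₂ = d₁ − σ√T = -0.575689 − 0.315158 = -0.890848
e^{−rT} = e^{−0.0114·1.8646} = 0.978968
N(d₁) = 0.282413,  N(d₂) = 0.186505
Call price V = S·N(d₁) − K·e^{−rT}·N(d₂) = 19.647445 − 16.348471 = 3.298974
ρ = K·T·e^{−rT}·N(d₂) = 30.483359

price = 3.298974
ρ = 30.483359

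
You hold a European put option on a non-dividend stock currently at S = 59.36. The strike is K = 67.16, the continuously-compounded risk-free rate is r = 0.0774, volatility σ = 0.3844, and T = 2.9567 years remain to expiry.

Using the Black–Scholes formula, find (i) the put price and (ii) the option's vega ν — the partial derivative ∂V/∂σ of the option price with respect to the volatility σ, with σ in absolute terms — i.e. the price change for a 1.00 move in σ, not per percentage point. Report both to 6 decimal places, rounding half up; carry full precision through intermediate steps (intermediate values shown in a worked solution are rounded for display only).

σ√T = 0.3844·√2.9567 = 0.660978
d₁ = (ln(S/K) + (r+σ²/2)T) / (σ√T) = (ln(59.36/67.16) + (0.0774+0.3844²/2)·2.9567) / 0.660978 = (-0.123457 + 0.447295) / 0.660978 = 0.489937
d₂ = d₁ − σ√T = 0.489937 − 0.660978 = -0.171041
e^{−rT} = e^{−0.0774·2.9567} = 0.795449
N(−d₁) = 0.312089,  N(−d₂) = 0.567904
Put price V = K·e^{−rT}·N(−d₂) − S·N(−d₁) = 30.338789 − 18.525626 = 11.813163
φ(d₁) = (1/√(2π))·e^{−d₁²/2} = 0.353823
ν = S·φ(d₁)·√T = 36.114701

price = 11.813163
ν = 36.114701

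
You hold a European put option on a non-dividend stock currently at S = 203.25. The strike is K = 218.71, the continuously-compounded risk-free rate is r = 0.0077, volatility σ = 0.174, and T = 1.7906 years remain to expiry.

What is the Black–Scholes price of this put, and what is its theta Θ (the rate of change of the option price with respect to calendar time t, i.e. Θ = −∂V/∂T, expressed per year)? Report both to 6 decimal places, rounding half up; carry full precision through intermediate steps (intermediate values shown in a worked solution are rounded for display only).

price = 26.274996
Θ = -4.149499

σ√T = 0.174·√1.7906 = 0.232835
d₁ = (ln(S/K) + (r+σ²/2)T) / (σ√T) = (ln(203.25/218.71) + (0.0077+0.174²/2)·1.7906) / 0.232835 = (-0.073310 + 0.040894) / 0.232835 = -0.139224
d₂ = d₁ − σ√T = -0.139224 − 0.232835 = -0.372059
e^{−rT} = e^{−0.0077·1.7906} = 0.986307
N(−d₁) = 0.555363,  N(−d₂) = 0.645075
Put price V = K·e^{−rT}·N(−d₂) − S·N(−d₁) = 139.152592 − 112.877596 = 26.274996
φ(d₁) = (1/√(2π))·e^{−d₁²/2} = 0.395095
Θ = −S·φ(d₁)·σ/(2√T) + r·K·e^{−rT}·N(−d₂) = −5.220974 + 1.071475 = -4.149499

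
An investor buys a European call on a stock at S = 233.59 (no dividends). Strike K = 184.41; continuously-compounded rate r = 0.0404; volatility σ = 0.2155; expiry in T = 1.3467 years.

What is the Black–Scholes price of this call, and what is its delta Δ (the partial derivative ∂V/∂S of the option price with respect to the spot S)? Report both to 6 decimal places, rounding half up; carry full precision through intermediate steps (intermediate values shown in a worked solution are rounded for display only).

σ√T = 0.2155·√1.3467 = 0.250082
d₁ = (ln(S/K) + (r+σ²/2)T) / (σ√T) = (ln(233.59/184.41) + (0.0404+0.2155²/2)·1.3467) / 0.250082 = (0.236406 + 0.085677) / 0.250082 = 1.287909
d₂ = d₁ − σ√T = 1.287909 − 0.250082 = 1.037827
e^{−rT} = e^{−0.0404·1.3467} = 0.947047
N(d₁) = 0.901111,  N(d₂) = 0.850325
Call price V = S·N(d₁) − K·e^{−rT}·N(d₂) = 210.490571 − 148.504889 = 61.985681
Δ = N(d₁) = 0.901111

price = 61.985681
Δ = 0.901111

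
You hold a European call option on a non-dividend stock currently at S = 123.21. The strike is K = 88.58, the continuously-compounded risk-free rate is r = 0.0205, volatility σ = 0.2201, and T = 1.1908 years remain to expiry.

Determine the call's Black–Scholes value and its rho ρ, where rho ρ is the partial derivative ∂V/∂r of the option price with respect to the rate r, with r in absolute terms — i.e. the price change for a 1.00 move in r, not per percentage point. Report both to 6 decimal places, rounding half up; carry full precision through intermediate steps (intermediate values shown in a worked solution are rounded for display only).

σ√T = 0.2201·√1.1908 = 0.240181
d₁ = (ln(S/K) + (r+σ²/2)T) / (σ√T) = (ln(123.21/88.58) + (0.0205+0.2201²/2)·1.1908) / 0.240181 = (0.329984 + 0.053255) / 0.240181 = 1.595623
d₂ = d₁ − σ√T = 1.595623 − 0.240181 = 1.355442
e^{−rT} = e^{−0.0205·1.1908} = 0.975884
N(d₁) = 0.944714,  N(d₂) = 0.912362
Call price V = S·N(d₁) − K·e^{−rT}·N(d₂) = 116.398153 − 78.868017 = 37.530136
ρ = K·T·e^{−rT}·N(d₂) = 93.916035

price = 37.530136
ρ = 93.916035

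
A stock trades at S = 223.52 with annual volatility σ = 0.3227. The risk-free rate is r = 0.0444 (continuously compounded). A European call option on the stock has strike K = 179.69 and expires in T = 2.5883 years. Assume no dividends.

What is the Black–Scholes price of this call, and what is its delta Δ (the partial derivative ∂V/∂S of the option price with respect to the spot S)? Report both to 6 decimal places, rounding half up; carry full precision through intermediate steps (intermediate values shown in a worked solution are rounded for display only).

price = 78.526825
Δ = 0.816301

σ√T = 0.3227·√2.5883 = 0.519166
d₁ = (ln(S/K) + (r+σ²/2)T) / (σ√T) = (ln(223.52/179.69) + (0.0444+0.3227²/2)·2.5883) / 0.519166 = (0.218268 + 0.249687) / 0.519166 = 0.901359
d₂ = d₁ − σ√T = 0.901359 − 0.519166 = 0.382193
e^{−rT} = e^{−0.0444·2.5883} = 0.891437
N(d₁) = 0.816301,  N(d₂) = 0.648841
Call price V = S·N(d₁) − K·e^{−rT}·N(d₂) = 182.459656 − 103.932831 = 78.526825
Δ = N(d₁) = 0.816301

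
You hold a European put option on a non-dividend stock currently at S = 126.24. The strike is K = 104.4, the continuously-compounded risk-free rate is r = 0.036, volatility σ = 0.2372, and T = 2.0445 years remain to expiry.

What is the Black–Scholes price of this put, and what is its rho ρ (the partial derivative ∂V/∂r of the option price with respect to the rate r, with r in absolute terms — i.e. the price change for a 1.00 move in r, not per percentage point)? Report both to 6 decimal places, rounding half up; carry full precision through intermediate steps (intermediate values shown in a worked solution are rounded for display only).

price = 4.657156
ρ = -53.889907

σ√T = 0.2372·√2.0445 = 0.339163
d₁ = (ln(S/K) + (r+σ²/2)T) / (σ√T) = (ln(126.24/104.4) + (0.036+0.2372²/2)·2.0445) / 0.339163 = (0.189955 + 0.131118) / 0.339163 = 0.946663
d₂ = d₁ − σ√T = 0.946663 − 0.339163 = 0.607500
e^{−rT} = e^{−0.036·2.0445} = 0.929041
N(−d₁) = 0.171905,  N(−d₂) = 0.271760
Put price V = K·e^{−rT}·N(−d₂) − S·N(−d₁) = 26.358477 − 21.701321 = 4.657156
ρ = −K·T·e^{−rT}·N(−d₂) = -53.889907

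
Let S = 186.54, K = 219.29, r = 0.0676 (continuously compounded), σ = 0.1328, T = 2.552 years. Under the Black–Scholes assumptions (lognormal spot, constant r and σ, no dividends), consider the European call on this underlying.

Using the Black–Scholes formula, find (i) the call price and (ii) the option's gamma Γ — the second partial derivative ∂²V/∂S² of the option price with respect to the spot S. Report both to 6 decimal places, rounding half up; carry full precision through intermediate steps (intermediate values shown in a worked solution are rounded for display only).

σ√T = 0.1328·√2.552 = 0.212148
d₁ = (ln(S/K) + (r+σ²/2)T) / (σ√T) = (ln(186.54/219.29) + (0.0676+0.1328²/2)·2.552) / 0.212148 = (-0.161749 + 0.195019) / 0.212148 = 0.156821
d₂ = d₁ − σ√T = 0.156821 − 0.212148 = -0.055327
e^{−rT} = e^{−0.0676·2.552} = 0.841545
N(d₁) = 0.562307,  N(d₂) = 0.477939
Call price V = S·N(d₁) − K·e^{−rT}·N(d₂) = 104.892738 − 88.200061 = 16.692677
φ(d₁) = (1/√(2π))·e^{−d₁²/2} = 0.394067
Γ = φ(d₁) / (S·σ·√T) = 0.009958

price = 16.692677
Γ = 0.009958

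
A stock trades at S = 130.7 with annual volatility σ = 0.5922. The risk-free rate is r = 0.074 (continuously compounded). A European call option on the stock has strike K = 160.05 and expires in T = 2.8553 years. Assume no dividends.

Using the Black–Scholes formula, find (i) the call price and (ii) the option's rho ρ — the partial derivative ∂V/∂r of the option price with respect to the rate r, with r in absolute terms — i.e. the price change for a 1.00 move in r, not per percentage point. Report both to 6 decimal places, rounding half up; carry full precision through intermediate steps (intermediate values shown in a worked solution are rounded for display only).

σ√T = 0.5922·√2.8553 = 1.000678
d₁ = (ln(S/K) + (r+σ²/2)T) / (σ√T) = (ln(130.7/160.05) + (0.074+0.5922²/2)·2.8553) / 1.000678 = (-0.202582 + 0.711970) / 1.000678 = 0.509044
d₂ = d₁ − σ√T = 0.509044 − 1.000678 = -0.491634
e^{−rT} = e^{−0.074·2.8553} = 0.809537
N(d₁) = 0.694639,  N(d₂) = 0.311489
Call price V = S·N(d₁) − K·e^{−rT}·N(d₂) = 90.789338 − 40.358526 = 50.430811
ρ = K·T·e^{−rT}·N(d₂) = 115.235701

price = 50.430811
ρ = 115.235701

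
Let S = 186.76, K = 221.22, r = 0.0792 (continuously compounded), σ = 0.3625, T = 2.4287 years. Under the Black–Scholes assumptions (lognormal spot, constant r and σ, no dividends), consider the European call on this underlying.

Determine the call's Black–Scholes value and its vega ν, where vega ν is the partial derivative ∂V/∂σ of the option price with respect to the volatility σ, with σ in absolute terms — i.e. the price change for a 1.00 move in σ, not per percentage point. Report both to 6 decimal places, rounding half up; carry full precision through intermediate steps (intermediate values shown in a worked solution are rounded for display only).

σ√T = 0.3625·√2.4287 = 0.564930
d₁ = (ln(S/K) + (r+σ²/2)T) / (σ√T) = (ln(186.76/221.22) + (0.0792+0.3625²/2)·2.4287) / 0.564930 = (-0.169333 + 0.351926) / 0.564930 = 0.323213
d₂ = d₁ − σ√T = 0.323213 − 0.564930 = -0.241717
e^{−rT} = e^{−0.0792·2.4287} = 0.825016
N(d₁) = 0.626733,  N(d₂) = 0.404500
Call price V = S·N(d₁) − K·e^{−rT}·N(d₂) = 117.048668 − 73.825200 = 43.223468
φ(d₁) = (1/√(2π))·e^{−d₁²/2} = 0.378639
ν = S·φ(d₁)·√T = 110.203709

price = 43.223468
ν = 110.203709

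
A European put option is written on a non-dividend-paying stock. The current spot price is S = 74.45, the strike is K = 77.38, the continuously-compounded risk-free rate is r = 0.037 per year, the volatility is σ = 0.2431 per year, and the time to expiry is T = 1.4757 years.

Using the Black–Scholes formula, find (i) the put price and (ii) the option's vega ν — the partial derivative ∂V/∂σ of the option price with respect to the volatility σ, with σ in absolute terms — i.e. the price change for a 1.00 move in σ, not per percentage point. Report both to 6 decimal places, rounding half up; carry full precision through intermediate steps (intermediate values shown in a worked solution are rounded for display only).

σ√T = 0.2431·√1.4757 = 0.295314
d₁ = (ln(S/K) + (r+σ²/2)T) / (σ√T) = (ln(74.45/77.38) + (0.037+0.2431²/2)·1.4757) / 0.295314 = (-0.038601 + 0.098206) / 0.295314 = 0.201838
d₂ = d₁ − σ√T = 0.201838 − 0.295314 = -0.093476
e^{−rT} = e^{−0.037·1.4757} = 0.946863
N(−d₁) = 0.420022,  N(−d₂) = 0.537237
Put price V = K·e^{−rT}·N(−d₂) − S·N(−d₁) = 39.362449 − 31.270624 = 8.091824
φ(d₁) = (1/√(2π))·e^{−d₁²/2} = 0.390898
ν = S·φ(d₁)·√T = 35.353105

price = 8.091824
ν = 35.353105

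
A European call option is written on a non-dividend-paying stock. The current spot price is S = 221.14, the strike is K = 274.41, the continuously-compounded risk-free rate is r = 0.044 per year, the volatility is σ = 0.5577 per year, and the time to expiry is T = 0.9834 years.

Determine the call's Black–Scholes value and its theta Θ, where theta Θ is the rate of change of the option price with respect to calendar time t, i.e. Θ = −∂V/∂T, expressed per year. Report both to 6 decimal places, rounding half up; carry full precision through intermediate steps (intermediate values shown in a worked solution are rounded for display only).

price = 34.361973
Θ = -28.007322

σ√T = 0.5577·√0.9834 = 0.553052
d₁ = (ln(S/K) + (r+σ²/2)T) / (σ√T) = (ln(221.14/274.41) + (0.044+0.5577²/2)·0.9834) / 0.553052 = (-0.215827 + 0.196203) / 0.553052 = -0.035484
d₂ = d₁ − σ√T = -0.035484 − 0.553052 = -0.588536
e^{−rT} = e^{−0.044·0.9834} = 0.957653
N(d₁) = 0.485847,  N(d₂) = 0.278086
Call price V = S·N(d₁) − K·e^{−rT}·N(d₂) = 107.440158 − 73.078185 = 34.361973
φ(d₁) = (1/√(2π))·e^{−d₁²/2} = 0.398691
Θ = −S·φ(d₁)·σ/(2√T) − r·K·e^{−rT}·N(d₂) = −24.791882 − 3.215440 = -28.007322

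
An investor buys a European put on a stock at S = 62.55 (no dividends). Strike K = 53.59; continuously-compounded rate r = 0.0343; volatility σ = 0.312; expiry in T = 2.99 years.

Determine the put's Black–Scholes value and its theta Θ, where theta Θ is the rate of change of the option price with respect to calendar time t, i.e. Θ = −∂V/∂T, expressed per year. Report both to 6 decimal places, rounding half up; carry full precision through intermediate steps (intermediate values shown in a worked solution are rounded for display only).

σ√T = 0.312·√2.99 = 0.539498
d₁ = (ln(S/K) + (r+σ²/2)T) / (σ√T) = (ln(62.55/53.59) + (0.0343+0.312²/2)·2.99) / 0.539498 = (0.154604 + 0.248086) / 0.539498 = 0.746416
d₂ = d₁ − σ√T = 0.746416 − 0.539498 = 0.206917
e^{−rT} = e^{−0.0343·2.99} = 0.902527
N(−d₁) = 0.227708,  N(−d₂) = 0.418037
Put price V = K·e^{−rT}·N(−d₂) − S·N(−d₁) = 20.218961 − 14.243148 = 5.975813
φ(d₁) = (1/√(2π))·e^{−d₁²/2} = 0.301946
Θ = −S·φ(d₁)·σ/(2√T) + r·K·e^{−rT}·N(−d₂) = −1.703907 + 0.693510 = -1.010396

price = 5.975813
Θ = -1.010396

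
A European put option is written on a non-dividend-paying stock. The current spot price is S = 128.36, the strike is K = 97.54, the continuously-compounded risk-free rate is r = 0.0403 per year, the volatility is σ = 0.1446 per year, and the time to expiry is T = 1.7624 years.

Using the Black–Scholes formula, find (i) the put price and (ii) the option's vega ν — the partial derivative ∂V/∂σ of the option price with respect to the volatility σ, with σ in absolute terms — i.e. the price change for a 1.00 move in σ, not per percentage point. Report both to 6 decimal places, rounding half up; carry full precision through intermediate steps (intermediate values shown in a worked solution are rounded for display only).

σ√T = 0.1446·√1.7624 = 0.191964
d₁ = (ln(S/K) + (r+σ²/2)T) / (σ√T) = (ln(128.36/97.54) + (0.0403+0.1446²/2)·1.7624) / 0.191964 = (0.274576 + 0.089450) / 0.191964 = 1.896322
d₂ = d₁ − σ√T = 1.896322 − 0.191964 = 1.704357
e^{−rT} = e^{−0.0403·1.7624} = 0.931439
N(−d₁) = 0.028959,  N(−d₂) = 0.044157
Put price V = K·e^{−rT}·N(−d₂) − S·N(−d₁) = 4.011791 − 3.717146 = 0.294645
φ(d₁) = (1/√(2π))·e^{−d₁²/2} = 0.066076
ν = S·φ(d₁)·√T = 11.259592

price = 0.294645
ν = 11.259592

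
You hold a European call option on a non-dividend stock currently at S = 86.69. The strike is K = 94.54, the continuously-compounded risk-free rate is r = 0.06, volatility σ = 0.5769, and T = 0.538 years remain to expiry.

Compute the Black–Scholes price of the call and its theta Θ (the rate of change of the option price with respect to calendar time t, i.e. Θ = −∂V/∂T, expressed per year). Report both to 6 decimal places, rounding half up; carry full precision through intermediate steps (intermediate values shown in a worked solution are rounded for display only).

price = 12.629781
Θ = -15.568794

σ√T = 0.5769·√0.538 = 0.423147
d₁ = (ln(S/K) + (r+σ²/2)T) / (σ√T) = (ln(86.69/94.54) + (0.06+0.5769²/2)·0.538) / 0.423147 = (-0.086684 + 0.121807) / 0.423147 = 0.083003
d₂ = d₁ − σ√T = 0.083003 − 0.423147 = -0.340145
e^{−rT} = e^{−0.06·0.538} = 0.968235
N(d₁) = 0.533075,  N(d₂) = 0.366874
Call price V = S·N(d₁) − K·e^{−rT}·N(d₂) = 46.212298 − 33.582517 = 12.629781
φ(d₁) = (1/√(2π))·e^{−d₁²/2} = 0.397570
Θ = −S·φ(d₁)·σ/(2√T) − r·K·e^{−rT}·N(d₂) = −13.553843 − 2.014951 = -15.568794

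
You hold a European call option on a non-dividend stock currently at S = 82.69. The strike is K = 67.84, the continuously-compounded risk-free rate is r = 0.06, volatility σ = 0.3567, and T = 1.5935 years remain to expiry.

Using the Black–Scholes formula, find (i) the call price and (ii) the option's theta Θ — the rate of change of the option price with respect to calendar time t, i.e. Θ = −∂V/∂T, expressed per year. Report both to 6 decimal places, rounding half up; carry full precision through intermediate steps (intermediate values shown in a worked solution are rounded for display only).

price = 25.945783
Θ = -5.633480

σ√T = 0.3567·√1.5935 = 0.450276
d₁ = (ln(S/K) + (r+σ²/2)T) / (σ√T) = (ln(82.69/67.84) + (0.06+0.3567²/2)·1.5935) / 0.450276 = (0.197947 + 0.196984) / 0.450276 = 0.877086
d₂ = d₁ − σ√T = 0.877086 − 0.450276 = 0.426810
e^{−rT} = e^{−0.06·1.5935} = 0.908818
N(d₁) = 0.809780,  N(d₂) = 0.665241
Call price V = S·N(d₁) − K·e^{−rT}·N(d₂) = 66.960711 − 41.014928 = 25.945783
φ(d₁) = (1/√(2π))·e^{−d₁²/2} = 0.271558
Θ = −S·φ(d₁)·σ/(2√T) − r·K·e^{−rT}·N(d₂) = −3.172584 − 2.460896 = -5.633480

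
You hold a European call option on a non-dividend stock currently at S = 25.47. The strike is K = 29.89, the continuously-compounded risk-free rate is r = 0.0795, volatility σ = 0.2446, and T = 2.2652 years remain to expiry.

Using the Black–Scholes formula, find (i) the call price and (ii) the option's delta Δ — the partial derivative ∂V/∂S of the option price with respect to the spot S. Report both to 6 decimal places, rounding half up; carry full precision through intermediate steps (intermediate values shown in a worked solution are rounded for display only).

σ√T = 0.2446·√2.2652 = 0.368137
d₁ = (ln(S/K) + (r+σ²/2)T) / (σ√T) = (ln(25.47/29.89) + (0.0795+0.2446²/2)·2.2652) / 0.368137 = (-0.160023 + 0.247846) / 0.368137 = 0.238561
d₂ = d₁ − σ√T = 0.238561 − 0.368137 = -0.129576
e^{−rT} = e^{−0.0795·2.2652} = 0.835201
N(d₁) = 0.594277,  N(d₂) = 0.448451
Call price V = S·N(d₁) − K·e^{−rT}·N(d₂) = 15.136236 − 11.195193 = 3.941043
Δ = N(d₁) = 0.594277

price = 3.941043
Δ = 0.594277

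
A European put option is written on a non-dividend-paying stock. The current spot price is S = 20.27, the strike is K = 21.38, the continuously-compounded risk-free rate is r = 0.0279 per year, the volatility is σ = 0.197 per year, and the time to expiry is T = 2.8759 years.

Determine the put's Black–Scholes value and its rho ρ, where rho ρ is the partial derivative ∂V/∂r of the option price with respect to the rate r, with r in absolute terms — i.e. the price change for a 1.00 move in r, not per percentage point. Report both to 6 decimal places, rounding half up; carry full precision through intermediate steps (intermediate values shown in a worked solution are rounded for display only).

σ√T = 0.197·√2.8759 = 0.334082
d₁ = (ln(S/K) + (r+σ²/2)T) / (σ√T) = (ln(20.27/21.38) + (0.0279+0.197²/2)·2.8759) / 0.334082 = (-0.053314 + 0.136043) / 0.334082 = 0.247631
d₂ = d₁ − σ√T = 0.247631 − 0.334082 = -0.086451
e^{−rT} = e^{−0.0279·2.8759} = 0.922897
N(−d₁) = 0.402210,  N(−d₂) = 0.534446
Put price V = K·e^{−rT}·N(−d₂) − S·N(−d₁) = 10.545443 − 8.152796 = 2.392647
ρ = −K·T·e^{−rT}·N(−d₂) = -30.327640

price = 2.392647
ρ = -30.327640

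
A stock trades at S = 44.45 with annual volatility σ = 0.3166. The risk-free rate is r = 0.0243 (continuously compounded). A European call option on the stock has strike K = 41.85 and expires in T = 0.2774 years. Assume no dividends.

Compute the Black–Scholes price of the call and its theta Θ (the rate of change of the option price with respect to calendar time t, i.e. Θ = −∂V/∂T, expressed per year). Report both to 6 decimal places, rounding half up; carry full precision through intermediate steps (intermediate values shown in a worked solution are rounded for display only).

σ√T = 0.3166·√0.2774 = 0.166749
d₁ = (ln(S/K) + (r+σ²/2)T) / (σ√T) = (ln(44.45/41.85) + (0.0243+0.3166²/2)·0.2774) / 0.166749 = (0.060273 + 0.020643) / 0.166749 = 0.485259
d₂ = d₁ − σ√T = 0.485259 − 0.166749 = 0.318510
e^{−rT} = e^{−0.0243·0.2774} = 0.993282
N(d₁) = 0.686254,  N(d₂) = 0.624951
Call price V = S·N(d₁) − K·e^{−rT}·N(d₂) = 30.503980 − 25.978487 = 4.525492
φ(d₁) = (1/√(2π))·e^{−d₁²/2} = 0.354631
Θ = −S·φ(d₁)·σ/(2√T) − r·K·e^{−rT}·N(d₂) = −4.737797 − 0.631277 = -5.369074

price = 4.525492
Θ = -5.369074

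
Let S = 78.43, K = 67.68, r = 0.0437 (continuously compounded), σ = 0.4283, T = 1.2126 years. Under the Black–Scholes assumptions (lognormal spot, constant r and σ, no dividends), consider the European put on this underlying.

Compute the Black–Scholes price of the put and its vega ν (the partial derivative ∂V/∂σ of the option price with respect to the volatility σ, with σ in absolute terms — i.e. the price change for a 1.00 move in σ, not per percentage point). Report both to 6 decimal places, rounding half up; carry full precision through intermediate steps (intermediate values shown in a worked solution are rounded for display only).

price = 7.328048
ν = 27.698150

σ√T = 0.4283·√1.2126 = 0.471636
d₁ = (ln(S/K) + (r+σ²/2)T) / (σ√T) = (ln(78.43/67.68) + (0.0437+0.4283²/2)·1.2126) / 0.471636 = (0.147416 + 0.164211) / 0.471636 = 0.660736
d₂ = d₁ − σ√T = 0.660736 − 0.471636 = 0.189100
e^{−rT} = e^{−0.0437·1.2126} = 0.948389
N(−d₁) = 0.254391,  N(−d₂) = 0.425007
Put price V = K·e^{−rT}·N(−d₂) − S·N(−d₁) = 27.279930 − 19.951882 = 7.328048
φ(d₁) = (1/√(2π))·e^{−d₁²/2} = 0.320708
ν = S·φ(d₁)·√T = 27.698150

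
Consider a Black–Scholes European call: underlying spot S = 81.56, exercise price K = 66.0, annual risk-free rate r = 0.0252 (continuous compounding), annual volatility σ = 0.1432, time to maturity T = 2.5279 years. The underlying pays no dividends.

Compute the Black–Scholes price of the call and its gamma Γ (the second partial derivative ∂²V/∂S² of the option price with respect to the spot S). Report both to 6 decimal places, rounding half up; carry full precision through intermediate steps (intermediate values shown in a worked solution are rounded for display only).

price = 20.519559
Γ = 0.008950

σ√T = 0.1432·√2.5279 = 0.227679
d₁ = (ln(S/K) + (r+σ²/2)T) / (σ√T) = (ln(81.56/66.0) + (0.0252+0.1432²/2)·2.5279) / 0.227679 = (0.211684 + 0.089622) / 0.227679 = 1.323381
d₂ = d₁ − σ√T = 1.323381 − 0.227679 = 1.095702
e^{−rT} = e^{−0.0252·2.5279} = 0.938284
N(d₁) = 0.907146,  N(d₂) = 0.863395
Call price V = S·N(d₁) − K·e^{−rT}·N(d₂) = 73.986804 − 53.467246 = 20.519559
φ(d₁) = (1/√(2π))·e^{−d₁²/2} = 0.166193
Γ = φ(d₁) / (S·σ·√T) = 0.008950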